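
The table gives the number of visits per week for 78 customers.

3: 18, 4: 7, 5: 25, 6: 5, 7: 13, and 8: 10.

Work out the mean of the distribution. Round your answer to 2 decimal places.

Values: 3, 4, 5, 6, 7, 8
Σfx = 18×3 + 7×4 + 25×5 + 5×6 + 13×7 + 10×8 = 408
n = Σf = 78
Mean = 408 / 78 = 5.2308

5.23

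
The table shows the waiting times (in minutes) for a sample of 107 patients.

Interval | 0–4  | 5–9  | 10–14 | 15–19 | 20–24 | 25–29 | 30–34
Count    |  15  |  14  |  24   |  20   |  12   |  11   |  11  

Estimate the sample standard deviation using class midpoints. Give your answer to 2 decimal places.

Midpoints: 2, 7, 12, 17, 22, 27, 32
n = 107, Σfm = 1669, mean = 15.5981
Σfm² = 35073
Σf(m − x̄)² = Σfm² − (Σfm)²/n = 35073 − 1669²/107 = 9039.7196
Sample variance = 9039.7196 / 106 = 85.2804
Standard deviation = √85.2804 = 9.2347

9.23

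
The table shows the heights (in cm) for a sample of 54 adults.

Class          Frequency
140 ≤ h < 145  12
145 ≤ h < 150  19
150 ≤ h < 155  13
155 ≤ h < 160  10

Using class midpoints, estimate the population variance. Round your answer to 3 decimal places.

26.312

Midpoints: 142.5, 147.5, 152.5, 157.5
n = 54, Σfm = 8070, mean = 149.4444
Σfm² = 1207437.5
Σf(m − x̄)² = Σfm² − (Σfm)²/n = 1207437.5 − 8070²/54 = 1420.8333
Population variance = 1420.8333 / 54 = 26.3117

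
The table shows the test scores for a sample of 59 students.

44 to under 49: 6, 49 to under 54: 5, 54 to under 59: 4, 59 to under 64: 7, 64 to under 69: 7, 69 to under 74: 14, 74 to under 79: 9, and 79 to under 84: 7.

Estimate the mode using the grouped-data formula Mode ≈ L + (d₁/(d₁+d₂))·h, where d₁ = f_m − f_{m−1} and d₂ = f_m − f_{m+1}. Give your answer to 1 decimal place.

Modal class: 69 to under 74 (highest frequency 14).
d₁ = 14 − 7 = 7, d₂ = 14 − 9 = 5
Mode ≈ 69 + (7/(7+5)) × 5 = 69 + 2.9167 = 71.9167

71.9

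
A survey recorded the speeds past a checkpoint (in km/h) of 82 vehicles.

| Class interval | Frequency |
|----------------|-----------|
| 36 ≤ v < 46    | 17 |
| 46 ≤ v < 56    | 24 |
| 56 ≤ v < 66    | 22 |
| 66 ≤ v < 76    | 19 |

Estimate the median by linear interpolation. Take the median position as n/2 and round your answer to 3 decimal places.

56.000

Cumulative frequencies: 17, 41, 63, 82
n = 82; position = n/2 = 41.
This falls in the class 46 ≤ v < 56: L = 46, F = 17, f = 24, h = 10.
Median ≈ 46 + ((41 − 17) / 24) × 10 = 56.0000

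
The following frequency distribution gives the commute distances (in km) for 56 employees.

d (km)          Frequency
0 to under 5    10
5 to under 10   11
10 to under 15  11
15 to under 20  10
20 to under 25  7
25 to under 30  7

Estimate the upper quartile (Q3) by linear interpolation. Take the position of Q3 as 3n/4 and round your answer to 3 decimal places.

20.000

Cumulative frequencies: 10, 21, 32, 42, 49, 56
n = 56; position = 3n/4 = 42.
This falls in the class 15 to under 20: L = 15, F = 32, f = 10, h = 5.
Upper quartile ≈ 15 + ((42 − 32) / 10) × 5 = 20.0000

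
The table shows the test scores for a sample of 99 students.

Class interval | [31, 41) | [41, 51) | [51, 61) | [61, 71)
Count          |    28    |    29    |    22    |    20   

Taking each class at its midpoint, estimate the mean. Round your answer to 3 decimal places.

49.434

Midpoints: 36, 46, 56, 66
Σfm = 28×36 + 29×46 + 22×56 + 20×66 = 4894
n = Σf = 99
Mean = 4894 / 99 = 49.4343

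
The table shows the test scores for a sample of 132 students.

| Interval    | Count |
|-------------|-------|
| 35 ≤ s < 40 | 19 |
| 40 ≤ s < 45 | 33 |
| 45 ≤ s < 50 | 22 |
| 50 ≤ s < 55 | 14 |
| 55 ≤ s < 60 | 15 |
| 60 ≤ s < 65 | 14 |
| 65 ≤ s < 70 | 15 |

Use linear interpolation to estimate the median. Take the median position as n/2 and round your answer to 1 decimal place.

48.2

Cumulative frequencies: 19, 52, 74, 88, 103, 117, 132
n = 132; position = n/2 = 66.
This falls in the class 45 ≤ s < 50: L = 45, F = 52, f = 22, h = 5.
Median ≈ 45 + ((66 − 52) / 22) × 5 = 48.1818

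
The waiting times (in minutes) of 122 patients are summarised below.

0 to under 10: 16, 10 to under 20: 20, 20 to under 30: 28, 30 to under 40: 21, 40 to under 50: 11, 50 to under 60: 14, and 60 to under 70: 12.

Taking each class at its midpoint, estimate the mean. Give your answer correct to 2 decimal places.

Midpoints: 5, 15, 25, 35, 45, 55, 65
Σfm = 16×5 + 20×15 + 28×25 + 21×35 + 11×45 + 14×55 + 12×65 = 3860
n = Σf = 122
Mean = 3860 / 122 = 31.6393

31.64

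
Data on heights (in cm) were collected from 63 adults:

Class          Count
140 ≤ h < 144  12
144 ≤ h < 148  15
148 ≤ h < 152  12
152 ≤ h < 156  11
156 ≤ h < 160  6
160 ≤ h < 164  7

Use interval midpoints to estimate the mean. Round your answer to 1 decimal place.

Midpoints: 142, 146, 150, 154, 158, 162
Σfm = 12×142 + 15×146 + 12×150 + 11×154 + 6×158 + 7×162 = 9470
n = Σf = 63
Mean = 9470 / 63 = 150.3175

150.3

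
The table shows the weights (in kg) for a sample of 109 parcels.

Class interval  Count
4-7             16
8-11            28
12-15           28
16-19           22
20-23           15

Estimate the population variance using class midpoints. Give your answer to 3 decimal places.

Midpoints: 5.5, 9.5, 13.5, 17.5, 21.5
n = 109, Σfm = 1439.5, mean = 13.2064
Σfm² = 21785.25
Σf(m − x̄)² = Σfm² − (Σfm)²/n = 21785.25 − 1439.5²/109 = 2774.6055
Population variance = 2774.6055 / 109 = 25.4551

25.455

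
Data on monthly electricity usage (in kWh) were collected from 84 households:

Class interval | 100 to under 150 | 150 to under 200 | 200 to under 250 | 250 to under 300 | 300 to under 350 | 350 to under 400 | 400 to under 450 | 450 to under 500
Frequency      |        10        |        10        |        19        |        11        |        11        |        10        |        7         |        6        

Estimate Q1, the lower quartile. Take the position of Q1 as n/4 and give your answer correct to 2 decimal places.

202.63

Cumulative frequencies: 10, 20, 39, 50, 61, 71, 78, 84
n = 84; position = n/4 = 21.
This falls in the class 200 to under 250: L = 200, F = 20, f = 19, h = 50.
Lower quartile ≈ 200 + ((21 − 20) / 19) × 50 = 202.6316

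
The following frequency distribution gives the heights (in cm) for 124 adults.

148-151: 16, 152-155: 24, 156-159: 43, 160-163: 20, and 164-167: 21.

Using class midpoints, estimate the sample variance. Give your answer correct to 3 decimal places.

Midpoints: 149.5, 153.5, 157.5, 161.5, 165.5
n = 124, Σfm = 19554, mean = 157.6935
Σfm² = 3086607
Σf(m − x̄)² = Σfm² − (Σfm)²/n = 3086607 − 19554²/124 = 3067.3548
Sample variance = 3067.3548 / 123 = 24.9378

24.938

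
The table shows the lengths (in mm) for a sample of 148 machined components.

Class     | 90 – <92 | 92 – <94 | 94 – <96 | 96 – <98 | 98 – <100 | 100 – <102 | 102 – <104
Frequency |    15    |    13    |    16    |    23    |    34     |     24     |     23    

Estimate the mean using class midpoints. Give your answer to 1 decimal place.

97.9

Midpoints: 91, 93, 95, 97, 99, 101, 103
Σfm = 15×91 + 13×93 + 16×95 + 23×97 + 34×99 + 24×101 + 23×103 = 14484
n = Σf = 148
Mean = 14484 / 148 = 97.8649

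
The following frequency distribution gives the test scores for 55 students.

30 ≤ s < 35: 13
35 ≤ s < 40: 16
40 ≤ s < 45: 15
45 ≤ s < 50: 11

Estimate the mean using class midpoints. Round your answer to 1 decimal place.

39.7

Midpoints: 32.5, 37.5, 42.5, 47.5
Σfm = 13×32.5 + 16×37.5 + 15×42.5 + 11×47.5 = 2182.5
n = Σf = 55
Mean = 2182.5 / 55 = 39.6818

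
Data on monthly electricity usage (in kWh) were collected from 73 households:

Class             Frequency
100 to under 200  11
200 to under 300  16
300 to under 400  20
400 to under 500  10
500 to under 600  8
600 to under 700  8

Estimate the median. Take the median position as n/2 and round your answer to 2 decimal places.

Cumulative frequencies: 11, 27, 47, 57, 65, 73
n = 73; position = n/2 = 36.5.
This falls in the class 300 to under 400: L = 300, F = 27, f = 20, h = 100.
Median ≈ 300 + ((36.5 − 27) / 20) × 100 = 347.5000

347.50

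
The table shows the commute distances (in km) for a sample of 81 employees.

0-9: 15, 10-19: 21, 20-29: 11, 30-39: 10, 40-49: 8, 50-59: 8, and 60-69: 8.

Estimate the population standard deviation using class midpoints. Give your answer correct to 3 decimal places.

19.599

Midpoints: 4.5, 14.5, 24.5, 34.5, 44.5, 54.5, 64.5
n = 81, Σfm = 2294.5, mean = 28.3272
Σfm² = 96110.25
Σf(m − x̄)² = Σfm² − (Σfm)²/n = 96110.25 − 2294.5²/81 = 31113.5802
Population variance = 31113.5802 / 81 = 384.1183
Standard deviation = √384.1183 = 19.5989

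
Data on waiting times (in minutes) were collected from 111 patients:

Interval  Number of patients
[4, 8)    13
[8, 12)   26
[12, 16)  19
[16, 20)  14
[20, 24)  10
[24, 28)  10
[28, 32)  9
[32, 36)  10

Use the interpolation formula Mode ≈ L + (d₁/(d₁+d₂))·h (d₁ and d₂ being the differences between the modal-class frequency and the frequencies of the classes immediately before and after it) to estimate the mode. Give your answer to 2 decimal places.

Modal class: [8, 12) (highest frequency 26).
d₁ = 26 − 13 = 13, d₂ = 26 − 19 = 7
Mode ≈ 8 + (13/(13+7)) × 4 = 8 + 2.6000 = 10.6000

10.60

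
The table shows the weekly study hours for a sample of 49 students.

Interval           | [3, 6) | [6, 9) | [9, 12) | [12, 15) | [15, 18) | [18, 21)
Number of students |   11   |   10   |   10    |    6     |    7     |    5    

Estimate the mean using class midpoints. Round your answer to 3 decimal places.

Midpoints: 4.5, 7.5, 10.5, 13.5, 16.5, 19.5
Σfm = 11×4.5 + 10×7.5 + 10×10.5 + 6×13.5 + 7×16.5 + 5×19.5 = 523.5
n = Σf = 49
Mean = 523.5 / 49 = 10.6837

10.684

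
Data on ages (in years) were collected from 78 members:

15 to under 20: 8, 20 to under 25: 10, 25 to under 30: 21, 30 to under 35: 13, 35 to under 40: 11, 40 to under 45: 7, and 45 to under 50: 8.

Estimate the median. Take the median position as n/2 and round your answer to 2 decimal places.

Cumulative frequencies: 8, 18, 39, 52, 63, 70, 78
n = 78; position = n/2 = 39.
This falls in the class 25 to under 30: L = 25, F = 18, f = 21, h = 5.
Median ≈ 25 + ((39 − 18) / 21) × 5 = 30.0000

30.00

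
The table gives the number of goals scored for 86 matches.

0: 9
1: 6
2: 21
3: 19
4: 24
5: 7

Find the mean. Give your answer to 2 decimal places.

Values: 0, 1, 2, 3, 4, 5
Σfx = 9×0 + 6×1 + 21×2 + 19×3 + 24×4 + 7×5 = 236
n = Σf = 86
Mean = 236 / 86 = 2.7442

2.74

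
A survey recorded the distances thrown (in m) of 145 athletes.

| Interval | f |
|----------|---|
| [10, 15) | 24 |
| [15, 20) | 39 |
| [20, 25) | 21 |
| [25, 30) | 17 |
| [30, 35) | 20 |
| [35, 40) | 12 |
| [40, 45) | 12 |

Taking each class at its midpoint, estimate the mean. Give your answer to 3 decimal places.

Midpoints: 12.5, 17.5, 22.5, 27.5, 32.5, 37.5, 42.5
Σfm = 24×12.5 + 39×17.5 + 21×22.5 + 17×27.5 + 20×32.5 + 12×37.5 + 12×42.5 = 3532.5
n = Σf = 145
Mean = 3532.5 / 145 = 24.3621

24.362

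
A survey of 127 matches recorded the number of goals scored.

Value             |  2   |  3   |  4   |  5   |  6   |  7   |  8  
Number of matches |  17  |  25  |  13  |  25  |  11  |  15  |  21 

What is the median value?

Cumulative frequencies: 17, 42, 55, 80, 91, 106, 127
n = 127, so the median is the value in position (n+1)/2 = 64.
Position 64 falls at value 5.

5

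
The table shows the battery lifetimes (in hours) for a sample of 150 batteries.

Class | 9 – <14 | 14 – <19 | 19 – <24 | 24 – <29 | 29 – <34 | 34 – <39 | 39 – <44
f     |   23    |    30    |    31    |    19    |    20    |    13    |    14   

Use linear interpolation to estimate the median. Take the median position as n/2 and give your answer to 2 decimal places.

Cumulative frequencies: 23, 53, 84, 103, 123, 136, 150
n = 150; position = n/2 = 75.
This falls in the class 19 – <24: L = 19, F = 53, f = 31, h = 5.
Median ≈ 19 + ((75 − 53) / 31) × 5 = 22.5484

22.55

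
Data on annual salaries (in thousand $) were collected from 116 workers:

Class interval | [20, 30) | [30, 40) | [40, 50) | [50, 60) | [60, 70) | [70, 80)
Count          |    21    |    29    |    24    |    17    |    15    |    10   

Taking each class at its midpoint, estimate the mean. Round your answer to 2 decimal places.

45.52

Midpoints: 25, 35, 45, 55, 65, 75
Σfm = 21×25 + 29×35 + 24×45 + 17×55 + 15×65 + 10×75 = 5280
n = Σf = 116
Mean = 5280 / 116 = 45.5172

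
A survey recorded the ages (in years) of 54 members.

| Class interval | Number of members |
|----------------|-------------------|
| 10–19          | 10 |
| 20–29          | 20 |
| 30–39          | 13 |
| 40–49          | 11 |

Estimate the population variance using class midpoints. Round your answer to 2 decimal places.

102.64

Midpoints: 14.5, 24.5, 34.5, 44.5
n = 54, Σfm = 1573, mean = 29.1296
Σfm² = 51363.5
Σf(m − x̄)² = Σfm² − (Σfm)²/n = 51363.5 − 1573²/54 = 5542.5926
Population variance = 5542.5926 / 54 = 102.6406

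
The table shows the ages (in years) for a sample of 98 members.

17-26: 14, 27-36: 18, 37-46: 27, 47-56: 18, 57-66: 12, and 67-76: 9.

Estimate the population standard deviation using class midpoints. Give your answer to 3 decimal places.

14.832

Midpoints: 21.5, 31.5, 41.5, 51.5, 61.5, 71.5
n = 98, Σfm = 4297, mean = 43.8469
Σfm² = 209970.5
Σf(m − x̄)² = Σfm² − (Σfm)²/n = 209970.5 − 4297²/98 = 21560.2041
Population variance = 21560.2041 / 98 = 220.0021
Standard deviation = √220.0021 = 14.8325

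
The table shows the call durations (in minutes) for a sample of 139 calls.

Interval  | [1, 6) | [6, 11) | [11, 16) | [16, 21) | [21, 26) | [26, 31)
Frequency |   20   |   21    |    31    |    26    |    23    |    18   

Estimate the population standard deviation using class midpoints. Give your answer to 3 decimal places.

Midpoints: 3.5, 8.5, 13.5, 18.5, 23.5, 28.5
n = 139, Σfm = 2201.5, mean = 15.8381
Σfm² = 43632.75
Σf(m − x̄)² = Σfm² − (Σfm)²/n = 43632.75 − 2201.5²/139 = 8765.1079
Population variance = 8765.1079 / 139 = 63.0583
Standard deviation = √63.0583 = 7.9409

7.941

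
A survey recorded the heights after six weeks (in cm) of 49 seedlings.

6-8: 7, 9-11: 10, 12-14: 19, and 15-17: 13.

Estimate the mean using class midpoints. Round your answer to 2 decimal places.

12.33

Midpoints: 7, 10, 13, 16
Σfm = 7×7 + 10×10 + 19×13 + 13×16 = 604
n = Σf = 49
Mean = 604 / 49 = 12.3265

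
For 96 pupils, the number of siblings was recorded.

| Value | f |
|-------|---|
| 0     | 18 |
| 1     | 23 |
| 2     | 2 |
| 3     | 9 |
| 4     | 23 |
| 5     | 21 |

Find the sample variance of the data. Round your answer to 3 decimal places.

3.671

Values: 0, 1, 2, 3, 4, 5
n = 96, Σfx = 251, mean = 2.6146
Σfx² = 1005
Σf(x − x̄)² = Σfx² − (Σfx)²/n = 1005 − 251²/96 = 348.7396
Sample variance = 348.7396 / 95 = 3.6709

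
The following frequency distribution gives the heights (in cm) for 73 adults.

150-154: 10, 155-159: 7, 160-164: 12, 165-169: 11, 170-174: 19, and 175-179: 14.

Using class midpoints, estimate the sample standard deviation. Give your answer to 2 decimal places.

Midpoints: 152, 157, 162, 167, 172, 177
n = 73, Σfm = 12146, mean = 166.3836
Σfm² = 2025992
Σf(m − x̄)² = Σfm² − (Σfm)²/n = 2025992 − 12146²/73 = 5097.2603
Sample variance = 5097.2603 / 72 = 70.7953
Standard deviation = √70.7953 = 8.4140

8.41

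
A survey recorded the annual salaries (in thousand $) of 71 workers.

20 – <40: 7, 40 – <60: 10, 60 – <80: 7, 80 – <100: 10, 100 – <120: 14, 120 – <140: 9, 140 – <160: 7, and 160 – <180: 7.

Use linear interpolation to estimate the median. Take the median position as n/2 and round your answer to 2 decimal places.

102.14

Cumulative frequencies: 7, 17, 24, 34, 48, 57, 64, 71
n = 71; position = n/2 = 35.5.
This falls in the class 100 – <120: L = 100, F = 34, f = 14, h = 20.
Median ≈ 100 + ((35.5 − 34) / 14) × 20 = 102.1429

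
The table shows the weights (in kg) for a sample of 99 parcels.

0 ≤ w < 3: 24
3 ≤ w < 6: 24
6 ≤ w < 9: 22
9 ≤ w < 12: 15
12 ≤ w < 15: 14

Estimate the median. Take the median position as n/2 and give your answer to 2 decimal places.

6.20

Cumulative frequencies: 24, 48, 70, 85, 99
n = 99; position = n/2 = 49.5.
This falls in the class 6 ≤ w < 9: L = 6, F = 48, f = 22, h = 3.
Median ≈ 6 + ((49.5 − 48) / 22) × 3 = 6.2045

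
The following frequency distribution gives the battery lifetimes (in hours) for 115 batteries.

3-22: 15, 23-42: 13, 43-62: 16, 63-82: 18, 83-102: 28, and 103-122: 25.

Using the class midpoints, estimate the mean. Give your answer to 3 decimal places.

70.935

Midpoints: 12.5, 32.5, 52.5, 72.5, 92.5, 112.5
Σfm = 15×12.5 + 13×32.5 + 16×52.5 + 18×72.5 + 28×92.5 + 25×112.5 = 8157.5
n = Σf = 115
Mean = 8157.5 / 115 = 70.9348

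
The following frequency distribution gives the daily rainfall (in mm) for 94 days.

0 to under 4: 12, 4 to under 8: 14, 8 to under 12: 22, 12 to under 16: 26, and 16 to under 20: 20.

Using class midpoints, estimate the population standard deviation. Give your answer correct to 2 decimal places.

Midpoints: 2, 6, 10, 14, 18
n = 94, Σfm = 1052, mean = 11.1915
Σfm² = 14328
Σf(m − x̄)² = Σfm² − (Σfm)²/n = 14328 − 1052²/94 = 2554.5532
Population variance = 2554.5532 / 94 = 27.1761
Standard deviation = √27.1761 = 5.2131

5.21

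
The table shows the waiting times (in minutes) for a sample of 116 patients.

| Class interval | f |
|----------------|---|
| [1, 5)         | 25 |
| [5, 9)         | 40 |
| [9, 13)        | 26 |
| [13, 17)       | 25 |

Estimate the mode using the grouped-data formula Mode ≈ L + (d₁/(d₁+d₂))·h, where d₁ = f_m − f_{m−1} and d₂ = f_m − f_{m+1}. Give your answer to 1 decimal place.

7.1

Modal class: [5, 9) (highest frequency 40).
d₁ = 40 − 25 = 15, d₂ = 40 − 26 = 14
Mode ≈ 5 + (15/(15+14)) × 4 = 5 + 2.0690 = 7.0690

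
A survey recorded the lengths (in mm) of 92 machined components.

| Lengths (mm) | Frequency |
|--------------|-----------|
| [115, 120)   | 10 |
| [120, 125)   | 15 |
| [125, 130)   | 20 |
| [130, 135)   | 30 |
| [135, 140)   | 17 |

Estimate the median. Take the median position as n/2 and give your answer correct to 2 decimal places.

Cumulative frequencies: 10, 25, 45, 75, 92
n = 92; position = n/2 = 46.
This falls in the class [130, 135): L = 130, F = 45, f = 30, h = 5.
Median ≈ 130 + ((46 − 45) / 30) × 5 = 130.1667

130.17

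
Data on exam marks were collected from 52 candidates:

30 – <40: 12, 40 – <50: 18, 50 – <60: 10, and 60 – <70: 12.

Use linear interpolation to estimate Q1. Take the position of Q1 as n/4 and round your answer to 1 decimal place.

Cumulative frequencies: 12, 30, 40, 52
n = 52; position = n/4 = 13.
This falls in the class 40 – <50: L = 40, F = 12, f = 18, h = 10.
Lower quartile ≈ 40 + ((13 − 12) / 18) × 10 = 40.5556

40.6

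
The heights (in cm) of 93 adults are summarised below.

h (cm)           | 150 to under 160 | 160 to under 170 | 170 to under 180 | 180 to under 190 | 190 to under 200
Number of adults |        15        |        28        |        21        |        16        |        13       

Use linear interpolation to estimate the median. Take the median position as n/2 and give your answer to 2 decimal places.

171.67

Cumulative frequencies: 15, 43, 64, 80, 93
n = 93; position = n/2 = 46.5.
This falls in the class 170 to under 180: L = 170, F = 43, f = 21, h = 10.
Median ≈ 170 + ((46.5 − 43) / 21) × 10 = 171.6667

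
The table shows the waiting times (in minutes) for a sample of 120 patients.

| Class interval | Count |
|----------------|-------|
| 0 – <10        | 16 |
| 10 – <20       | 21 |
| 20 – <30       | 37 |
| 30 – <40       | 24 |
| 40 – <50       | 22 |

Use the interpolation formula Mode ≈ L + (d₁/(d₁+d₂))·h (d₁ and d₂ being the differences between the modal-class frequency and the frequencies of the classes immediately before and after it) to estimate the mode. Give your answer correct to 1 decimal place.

Modal class: 20 – <30 (highest frequency 37).
d₁ = 37 − 21 = 16, d₂ = 37 − 24 = 13
Mode ≈ 20 + (16/(16+13)) × 10 = 20 + 5.5172 = 25.5172

25.5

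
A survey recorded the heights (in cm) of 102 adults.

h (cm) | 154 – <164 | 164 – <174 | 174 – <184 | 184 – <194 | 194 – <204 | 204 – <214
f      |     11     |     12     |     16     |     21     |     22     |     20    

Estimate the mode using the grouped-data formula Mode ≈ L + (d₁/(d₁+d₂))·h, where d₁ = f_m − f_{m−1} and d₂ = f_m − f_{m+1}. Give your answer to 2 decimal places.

Modal class: 194 – <204 (highest frequency 22).
d₁ = 22 − 21 = 1, d₂ = 22 − 20 = 2
Mode ≈ 194 + (1/(1+2)) × 10 = 194 + 3.3333 = 197.3333

197.33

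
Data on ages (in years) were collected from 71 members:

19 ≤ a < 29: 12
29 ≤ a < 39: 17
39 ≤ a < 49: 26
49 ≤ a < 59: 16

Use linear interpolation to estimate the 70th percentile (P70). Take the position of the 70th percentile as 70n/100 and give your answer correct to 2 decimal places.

46.96

Cumulative frequencies: 12, 29, 55, 71
n = 71; position = 70n/100 = 49.7.
This falls in the class 39 ≤ a < 49: L = 39, F = 29, f = 26, h = 10.
70th percentile ≈ 39 + ((49.7 − 29) / 26) × 10 = 46.9615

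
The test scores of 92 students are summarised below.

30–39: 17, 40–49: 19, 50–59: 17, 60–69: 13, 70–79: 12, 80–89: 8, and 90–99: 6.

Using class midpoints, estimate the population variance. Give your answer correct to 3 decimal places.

Midpoints: 34.5, 44.5, 54.5, 64.5, 74.5, 84.5, 94.5
n = 92, Σfm = 5334, mean = 57.9783
Σfm² = 339743
Σf(m − x̄)² = Σfm² − (Σfm)²/n = 339743 − 5334²/92 = 30486.9565
Population variance = 30486.9565 / 92 = 331.3800

331.380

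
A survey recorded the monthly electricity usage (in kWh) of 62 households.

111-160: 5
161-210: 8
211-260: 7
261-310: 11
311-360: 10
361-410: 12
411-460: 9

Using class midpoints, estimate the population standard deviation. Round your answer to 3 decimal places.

92.994

Midpoints: 135.5, 185.5, 235.5, 285.5, 335.5, 385.5, 435.5
n = 62, Σfm = 18851, mean = 304.0484
Σfm² = 6267785.5
Σf(m − x̄)² = Σfm² − (Σfm)²/n = 6267785.5 − 18851²/62 = 536169.3548
Population variance = 536169.3548 / 62 = 8647.8928
Standard deviation = √8647.8928 = 92.9940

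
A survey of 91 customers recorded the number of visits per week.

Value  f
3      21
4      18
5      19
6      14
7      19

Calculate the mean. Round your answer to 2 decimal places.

4.91

Values: 3, 4, 5, 6, 7
Σfx = 21×3 + 18×4 + 19×5 + 14×6 + 19×7 = 447
n = Σf = 91
Mean = 447 / 91 = 4.9121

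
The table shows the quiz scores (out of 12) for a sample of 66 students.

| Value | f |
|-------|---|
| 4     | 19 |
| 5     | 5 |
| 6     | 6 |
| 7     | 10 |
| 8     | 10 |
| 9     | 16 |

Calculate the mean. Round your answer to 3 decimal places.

Values: 4, 5, 6, 7, 8, 9
Σfx = 19×4 + 5×5 + 6×6 + 10×7 + 10×8 + 16×9 = 431
n = Σf = 66
Mean = 431 / 66 = 6.5303

6.530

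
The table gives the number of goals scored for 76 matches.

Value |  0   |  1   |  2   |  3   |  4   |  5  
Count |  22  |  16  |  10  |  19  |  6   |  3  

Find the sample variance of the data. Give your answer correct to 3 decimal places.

Values: 0, 1, 2, 3, 4, 5
n = 76, Σfx = 132, mean = 1.7368
Σfx² = 398
Σf(x − x̄)² = Σfx² − (Σfx)²/n = 398 − 132²/76 = 168.7368
Sample variance = 168.7368 / 75 = 2.2498

2.250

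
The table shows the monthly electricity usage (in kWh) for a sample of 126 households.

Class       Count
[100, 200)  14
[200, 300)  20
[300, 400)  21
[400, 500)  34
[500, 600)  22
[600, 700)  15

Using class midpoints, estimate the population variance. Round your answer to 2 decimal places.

Midpoints: 150, 250, 350, 450, 550, 650
n = 126, Σfm = 51600, mean = 409.5238
Σfm² = 24015000
Σf(m − x̄)² = Σfm² − (Σfm)²/n = 24015000 − 51600²/126 = 2883571.4286
Population variance = 2883571.4286 / 126 = 22885.4875

22885.49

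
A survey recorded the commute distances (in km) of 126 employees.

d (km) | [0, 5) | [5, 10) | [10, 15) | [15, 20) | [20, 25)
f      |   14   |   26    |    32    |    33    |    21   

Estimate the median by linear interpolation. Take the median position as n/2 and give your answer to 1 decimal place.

Cumulative frequencies: 14, 40, 72, 105, 126
n = 126; position = n/2 = 63.
This falls in the class [10, 15): L = 10, F = 40, f = 32, h = 5.
Median ≈ 10 + ((63 − 40) / 32) × 5 = 13.5938

13.6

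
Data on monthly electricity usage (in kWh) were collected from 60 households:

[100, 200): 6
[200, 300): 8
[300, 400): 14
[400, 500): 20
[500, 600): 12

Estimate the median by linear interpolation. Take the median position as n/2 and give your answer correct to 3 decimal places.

Cumulative frequencies: 6, 14, 28, 48, 60
n = 60; position = n/2 = 30.
This falls in the class [400, 500): L = 400, F = 28, f = 20, h = 100.
Median ≈ 400 + ((30 − 28) / 20) × 100 = 410.0000

410.000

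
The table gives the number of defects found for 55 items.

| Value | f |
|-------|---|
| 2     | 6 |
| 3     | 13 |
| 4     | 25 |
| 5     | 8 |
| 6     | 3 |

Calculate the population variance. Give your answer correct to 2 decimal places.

Values: 2, 3, 4, 5, 6
n = 55, Σfx = 209, mean = 3.8000
Σfx² = 849
Σf(x − x̄)² = Σfx² − (Σfx)²/n = 849 − 209²/55 = 54.8000
Population variance = 54.8000 / 55 = 0.9964

1.00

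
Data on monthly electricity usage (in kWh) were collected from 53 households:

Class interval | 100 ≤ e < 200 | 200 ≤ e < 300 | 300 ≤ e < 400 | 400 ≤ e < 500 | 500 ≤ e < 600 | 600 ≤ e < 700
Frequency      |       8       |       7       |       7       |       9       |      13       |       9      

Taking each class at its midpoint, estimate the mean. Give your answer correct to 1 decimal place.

423.6

Midpoints: 150, 250, 350, 450, 550, 650
Σfm = 8×150 + 7×250 + 7×350 + 9×450 + 13×550 + 9×650 = 22450
n = Σf = 53
Mean = 22450 / 53 = 423.5849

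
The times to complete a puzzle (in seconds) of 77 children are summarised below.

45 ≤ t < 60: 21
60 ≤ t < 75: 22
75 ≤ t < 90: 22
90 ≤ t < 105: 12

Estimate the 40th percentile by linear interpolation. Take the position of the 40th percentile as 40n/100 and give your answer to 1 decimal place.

66.7

Cumulative frequencies: 21, 43, 65, 77
n = 77; position = 40n/100 = 30.8.
This falls in the class 60 ≤ t < 75: L = 60, F = 21, f = 22, h = 15.
40th percentile ≈ 60 + ((30.8 − 21) / 22) × 15 = 66.6818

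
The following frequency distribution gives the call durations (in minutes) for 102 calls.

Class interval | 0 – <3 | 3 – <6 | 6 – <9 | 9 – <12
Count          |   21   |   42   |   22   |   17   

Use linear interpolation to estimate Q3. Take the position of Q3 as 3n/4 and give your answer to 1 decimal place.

Cumulative frequencies: 21, 63, 85, 102
n = 102; position = 3n/4 = 76.5.
This falls in the class 6 – <9: L = 6, F = 63, f = 22, h = 3.
Upper quartile ≈ 6 + ((76.5 − 63) / 22) × 3 = 7.8409

7.8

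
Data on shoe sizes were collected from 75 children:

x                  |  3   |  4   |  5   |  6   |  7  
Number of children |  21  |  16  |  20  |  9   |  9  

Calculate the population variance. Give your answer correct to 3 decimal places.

1.762

Values: 3, 4, 5, 6, 7
n = 75, Σfx = 344, mean = 4.5867
Σfx² = 1710
Σf(x − x̄)² = Σfx² − (Σfx)²/n = 1710 − 344²/75 = 132.1867
Population variance = 132.1867 / 75 = 1.7625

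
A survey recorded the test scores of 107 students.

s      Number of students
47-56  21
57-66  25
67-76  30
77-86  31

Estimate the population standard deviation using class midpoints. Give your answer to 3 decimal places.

10.933

Midpoints: 51.5, 61.5, 71.5, 81.5
n = 107, Σfm = 7290.5, mean = 68.1355
Σfm² = 509530.75
Σf(m − x̄)² = Σfm² − (Σfm)²/n = 509530.75 − 7290.5²/107 = 12788.7850
Population variance = 12788.7850 / 107 = 119.5214
Standard deviation = √119.5214 = 10.9326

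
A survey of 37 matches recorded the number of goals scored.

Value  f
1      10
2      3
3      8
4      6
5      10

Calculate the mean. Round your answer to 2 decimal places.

Values: 1, 2, 3, 4, 5
Σfx = 10×1 + 3×2 + 8×3 + 6×4 + 10×5 = 114
n = Σf = 37
Mean = 114 / 37 = 3.0811

3.08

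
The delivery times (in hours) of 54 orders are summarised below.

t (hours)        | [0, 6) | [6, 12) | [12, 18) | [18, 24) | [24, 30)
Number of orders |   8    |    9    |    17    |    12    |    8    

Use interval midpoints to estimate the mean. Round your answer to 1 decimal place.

Midpoints: 3, 9, 15, 21, 27
Σfm = 8×3 + 9×9 + 17×15 + 12×21 + 8×27 = 828
n = Σf = 54
Mean = 828 / 54 = 15.3333

15.3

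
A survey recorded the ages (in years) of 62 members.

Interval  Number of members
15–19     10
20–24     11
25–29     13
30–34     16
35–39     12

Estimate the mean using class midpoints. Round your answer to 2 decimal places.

Midpoints: 17, 22, 27, 32, 37
Σfm = 10×17 + 11×22 + 13×27 + 16×32 + 12×37 = 1719
n = Σf = 62
Mean = 1719 / 62 = 27.7258

27.73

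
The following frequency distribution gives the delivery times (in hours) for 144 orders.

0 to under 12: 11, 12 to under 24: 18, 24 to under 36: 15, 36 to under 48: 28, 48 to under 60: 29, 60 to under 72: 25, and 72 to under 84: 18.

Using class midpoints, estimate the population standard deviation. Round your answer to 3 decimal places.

Midpoints: 6, 18, 30, 42, 54, 66, 78
n = 144, Σfm = 6636, mean = 46.0833
Σfm² = 372096
Σf(m − x̄)² = Σfm² − (Σfm)²/n = 372096 − 6636²/144 = 66287.0000
Population variance = 66287.0000 / 144 = 460.3264
Standard deviation = √460.3264 = 21.4552

21.455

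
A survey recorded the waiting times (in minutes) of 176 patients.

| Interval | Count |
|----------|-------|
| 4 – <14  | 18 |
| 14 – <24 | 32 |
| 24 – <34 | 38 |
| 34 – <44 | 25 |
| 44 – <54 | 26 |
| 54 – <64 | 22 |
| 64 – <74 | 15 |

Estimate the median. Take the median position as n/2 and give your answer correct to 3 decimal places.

Cumulative frequencies: 18, 50, 88, 113, 139, 161, 176
n = 176; position = n/2 = 88.
This falls in the class 24 – <34: L = 24, F = 50, f = 38, h = 10.
Median ≈ 24 + ((88 − 50) / 38) × 10 = 34.0000

34.000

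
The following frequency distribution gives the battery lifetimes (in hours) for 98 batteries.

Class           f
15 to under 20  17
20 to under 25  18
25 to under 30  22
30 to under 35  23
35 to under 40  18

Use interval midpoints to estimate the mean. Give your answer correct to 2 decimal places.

27.86

Midpoints: 17.5, 22.5, 27.5, 32.5, 37.5
Σfm = 17×17.5 + 18×22.5 + 22×27.5 + 23×32.5 + 18×37.5 = 2730
n = Σf = 98
Mean = 2730 / 98 = 27.8571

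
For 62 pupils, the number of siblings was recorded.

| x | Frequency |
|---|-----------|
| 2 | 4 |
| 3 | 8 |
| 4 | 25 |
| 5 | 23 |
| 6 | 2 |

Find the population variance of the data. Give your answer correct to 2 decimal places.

Values: 2, 3, 4, 5, 6
n = 62, Σfx = 259, mean = 4.1774
Σfx² = 1135
Σf(x − x̄)² = Σfx² − (Σfx)²/n = 1135 − 259²/62 = 53.0484
Population variance = 53.0484 / 62 = 0.8556

0.86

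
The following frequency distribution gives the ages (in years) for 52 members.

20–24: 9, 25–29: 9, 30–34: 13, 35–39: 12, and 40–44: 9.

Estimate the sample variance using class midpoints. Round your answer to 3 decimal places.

Midpoints: 22, 27, 32, 37, 42
n = 52, Σfm = 1679, mean = 32.2885
Σfm² = 56533
Σf(m − x̄)² = Σfm² − (Σfm)²/n = 56533 − 1679²/52 = 2320.6731
Sample variance = 2320.6731 / 51 = 45.5034

45.503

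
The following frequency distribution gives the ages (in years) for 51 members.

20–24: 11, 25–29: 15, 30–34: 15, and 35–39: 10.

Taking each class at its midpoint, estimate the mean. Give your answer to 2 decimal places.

Midpoints: 22, 27, 32, 37
Σfm = 11×22 + 15×27 + 15×32 + 10×37 = 1497
n = Σf = 51
Mean = 1497 / 51 = 29.3529

29.35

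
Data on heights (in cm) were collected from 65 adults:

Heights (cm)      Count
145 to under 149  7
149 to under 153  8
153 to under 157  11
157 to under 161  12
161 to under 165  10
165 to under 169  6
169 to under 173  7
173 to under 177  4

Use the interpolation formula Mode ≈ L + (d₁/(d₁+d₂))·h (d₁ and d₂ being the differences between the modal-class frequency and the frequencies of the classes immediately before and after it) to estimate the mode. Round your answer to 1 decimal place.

Modal class: 157 to under 161 (highest frequency 12).
d₁ = 12 − 11 = 1, d₂ = 12 − 10 = 2
Mode ≈ 157 + (1/(1+2)) × 4 = 157 + 1.3333 = 158.3333

158.3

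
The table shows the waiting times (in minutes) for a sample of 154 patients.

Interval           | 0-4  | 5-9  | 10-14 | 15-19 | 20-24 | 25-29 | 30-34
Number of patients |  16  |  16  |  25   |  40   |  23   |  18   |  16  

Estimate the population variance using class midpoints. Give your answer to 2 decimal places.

Midpoints: 2, 7, 12, 17, 22, 27, 32
n = 154, Σfm = 2628, mean = 17.0649
Σfm² = 56646
Σf(m − x̄)² = Σfm² − (Σfm)²/n = 56646 − 2628²/154 = 11799.3506
Population variance = 11799.3506 / 154 = 76.6192

76.62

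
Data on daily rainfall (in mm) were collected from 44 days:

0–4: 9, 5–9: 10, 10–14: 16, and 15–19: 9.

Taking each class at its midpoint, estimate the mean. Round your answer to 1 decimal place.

Midpoints: 2, 7, 12, 17
Σfm = 9×2 + 10×7 + 16×12 + 9×17 = 433
n = Σf = 44
Mean = 433 / 44 = 9.8409

9.8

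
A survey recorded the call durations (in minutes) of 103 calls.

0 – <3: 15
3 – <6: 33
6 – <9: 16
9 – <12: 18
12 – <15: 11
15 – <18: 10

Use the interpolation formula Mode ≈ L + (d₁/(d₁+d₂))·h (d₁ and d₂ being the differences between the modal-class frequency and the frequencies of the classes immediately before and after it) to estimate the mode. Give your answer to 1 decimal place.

Modal class: 3 – <6 (highest frequency 33).
d₁ = 33 − 15 = 18, d₂ = 33 − 16 = 17
Mode ≈ 3 + (18/(18+17)) × 3 = 3 + 1.5429 = 4.5429

4.5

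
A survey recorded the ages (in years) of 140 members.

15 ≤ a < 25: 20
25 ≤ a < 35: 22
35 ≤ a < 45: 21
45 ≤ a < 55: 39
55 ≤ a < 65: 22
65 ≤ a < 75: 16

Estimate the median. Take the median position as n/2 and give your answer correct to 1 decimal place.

Cumulative frequencies: 20, 42, 63, 102, 124, 140
n = 140; position = n/2 = 70.
This falls in the class 45 ≤ a < 55: L = 45, F = 63, f = 39, h = 10.
Median ≈ 45 + ((70 − 63) / 39) × 10 = 46.7949

46.8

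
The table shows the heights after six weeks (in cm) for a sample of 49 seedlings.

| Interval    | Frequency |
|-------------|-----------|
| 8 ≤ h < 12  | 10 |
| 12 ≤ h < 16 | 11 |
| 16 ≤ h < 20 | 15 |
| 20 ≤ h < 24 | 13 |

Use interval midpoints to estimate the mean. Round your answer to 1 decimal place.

Midpoints: 10, 14, 18, 22
Σfm = 10×10 + 11×14 + 15×18 + 13×22 = 810
n = Σf = 49
Mean = 810 / 49 = 16.5306

16.5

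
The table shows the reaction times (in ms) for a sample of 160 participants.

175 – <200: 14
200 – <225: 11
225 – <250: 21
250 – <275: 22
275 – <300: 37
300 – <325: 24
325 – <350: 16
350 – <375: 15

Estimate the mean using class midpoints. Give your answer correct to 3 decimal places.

279.375

Midpoints: 187.5, 212.5, 237.5, 262.5, 287.5, 312.5, 337.5, 362.5
Σfm = 14×187.5 + 11×212.5 + 21×237.5 + 22×262.5 + 37×287.5 + 24×312.5 + 16×337.5 + 15×362.5 = 44700
n = Σf = 160
Mean = 44700 / 160 = 279.3750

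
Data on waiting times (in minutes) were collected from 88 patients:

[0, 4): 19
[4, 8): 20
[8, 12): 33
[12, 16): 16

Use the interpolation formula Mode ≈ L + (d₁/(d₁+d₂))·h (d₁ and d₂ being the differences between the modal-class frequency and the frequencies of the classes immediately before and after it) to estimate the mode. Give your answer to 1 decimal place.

9.7

Modal class: [8, 12) (highest frequency 33).
d₁ = 33 − 20 = 13, d₂ = 33 − 16 = 17
Mode ≈ 8 + (13/(13+17)) × 4 = 8 + 1.7333 = 9.7333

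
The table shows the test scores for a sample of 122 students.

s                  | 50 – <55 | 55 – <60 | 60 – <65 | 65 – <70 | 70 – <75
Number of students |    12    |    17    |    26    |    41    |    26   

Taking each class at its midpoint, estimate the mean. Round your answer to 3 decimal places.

Midpoints: 52.5, 57.5, 62.5, 67.5, 72.5
Σfm = 12×52.5 + 17×57.5 + 26×62.5 + 41×67.5 + 26×72.5 = 7885
n = Σf = 122
Mean = 7885 / 122 = 64.6311

64.631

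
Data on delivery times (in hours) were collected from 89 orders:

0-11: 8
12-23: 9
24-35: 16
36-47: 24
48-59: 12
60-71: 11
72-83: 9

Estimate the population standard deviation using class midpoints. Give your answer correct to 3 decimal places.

20.546

Midpoints: 5.5, 17.5, 29.5, 41.5, 53.5, 65.5, 77.5
n = 89, Σfm = 3729.5, mean = 41.9045
Σfm² = 193852.25
Σf(m − x̄)² = Σfm² − (Σfm)²/n = 193852.25 − 3729.5²/89 = 37569.4382
Population variance = 37569.4382 / 89 = 422.1285
Standard deviation = √422.1285 = 20.5458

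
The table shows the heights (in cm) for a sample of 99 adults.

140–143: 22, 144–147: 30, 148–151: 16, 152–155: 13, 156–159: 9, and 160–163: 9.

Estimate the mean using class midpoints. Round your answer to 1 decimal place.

Midpoints: 141.5, 145.5, 149.5, 153.5, 157.5, 161.5
Σfm = 22×141.5 + 30×145.5 + 16×149.5 + 13×153.5 + 9×157.5 + 9×161.5 = 14736.5
n = Σf = 99
Mean = 14736.5 / 99 = 148.8535

148.9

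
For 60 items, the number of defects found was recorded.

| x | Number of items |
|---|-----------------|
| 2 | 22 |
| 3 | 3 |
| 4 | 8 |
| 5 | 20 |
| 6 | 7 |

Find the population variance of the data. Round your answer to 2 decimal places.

2.27

Values: 2, 3, 4, 5, 6
n = 60, Σfx = 227, mean = 3.7833
Σfx² = 995
Σf(x − x̄)² = Σfx² − (Σfx)²/n = 995 − 227²/60 = 136.1833
Population variance = 136.1833 / 60 = 2.2697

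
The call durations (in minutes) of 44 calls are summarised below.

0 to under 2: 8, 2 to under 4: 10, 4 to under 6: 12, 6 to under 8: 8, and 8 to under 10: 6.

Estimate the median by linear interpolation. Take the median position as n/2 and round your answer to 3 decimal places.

Cumulative frequencies: 8, 18, 30, 38, 44
n = 44; position = n/2 = 22.
This falls in the class 4 to under 6: L = 4, F = 18, f = 12, h = 2.
Median ≈ 4 + ((22 − 18) / 12) × 2 = 4.6667

4.667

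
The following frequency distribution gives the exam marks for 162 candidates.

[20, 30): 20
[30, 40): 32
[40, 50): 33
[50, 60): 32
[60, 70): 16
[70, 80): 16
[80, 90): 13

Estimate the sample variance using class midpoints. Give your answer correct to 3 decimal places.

Midpoints: 25, 35, 45, 55, 65, 75, 85
n = 162, Σfm = 8210, mean = 50.6790
Σfm² = 466850
Σf(m − x̄)² = Σfm² − (Σfm)²/n = 466850 − 8210²/162 = 50775.3086
Sample variance = 50775.3086 / 161 = 315.3746

315.375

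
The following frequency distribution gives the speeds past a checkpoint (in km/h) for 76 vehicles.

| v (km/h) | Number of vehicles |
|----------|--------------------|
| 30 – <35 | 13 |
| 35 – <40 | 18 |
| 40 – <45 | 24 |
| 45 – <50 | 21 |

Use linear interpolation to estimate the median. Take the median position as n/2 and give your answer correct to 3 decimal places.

Cumulative frequencies: 13, 31, 55, 76
n = 76; position = n/2 = 38.
This falls in the class 40 – <45: L = 40, F = 31, f = 24, h = 5.
Median ≈ 40 + ((38 − 31) / 24) × 5 = 41.4583

41.458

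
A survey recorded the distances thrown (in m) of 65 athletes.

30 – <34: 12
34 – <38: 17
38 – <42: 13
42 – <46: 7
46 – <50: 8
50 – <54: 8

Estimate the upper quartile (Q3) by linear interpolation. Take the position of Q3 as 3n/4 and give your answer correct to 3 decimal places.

45.857

Cumulative frequencies: 12, 29, 42, 49, 57, 65
n = 65; position = 3n/4 = 48.75.
This falls in the class 42 – <46: L = 42, F = 42, f = 7, h = 4.
Upper quartile ≈ 42 + ((48.75 − 42) / 7) × 4 = 45.8571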